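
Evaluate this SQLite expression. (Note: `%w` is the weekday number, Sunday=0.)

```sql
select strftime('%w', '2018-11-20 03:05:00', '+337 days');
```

First apply '+337 days': 2018-11-20 03:05:00 → 2019-10-23 03:05:00.
2019-10-23 is a Wednesday; with Sunday=0 that is 3.

3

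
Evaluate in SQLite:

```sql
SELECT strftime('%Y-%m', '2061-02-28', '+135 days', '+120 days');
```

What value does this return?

2061-11

First apply '+135 days', '+120 days': 2061-02-28 → 2061-11-10.
`%Y-%m` extracts the year-month: 2061-11.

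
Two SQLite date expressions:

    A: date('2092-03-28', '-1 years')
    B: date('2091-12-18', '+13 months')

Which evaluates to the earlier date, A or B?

A = 2091-03-28.
B = 2093-01-18.
A is earlier.

A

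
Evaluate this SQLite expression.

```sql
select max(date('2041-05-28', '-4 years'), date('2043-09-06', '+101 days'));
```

date('2041-05-28', '-4 years') → 2037-05-28.
date('2043-09-06', '+101 days') → 2043-12-16.
Later of the two is 2043-12-16.

2043-12-16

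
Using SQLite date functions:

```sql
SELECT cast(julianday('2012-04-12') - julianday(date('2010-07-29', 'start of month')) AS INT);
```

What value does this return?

`start of month` rewinds 2010-07-29 to 2010-07-01.
30 days remain in July 2010 after the 1st (31 − 1).
Full months from August 2010 through March 2012 contribute their day counts.
Then 12 days into April 2012.
Total: 30 + 31 + 30 + 31 + 30 + 31 + 31 + 28 + 31 + 30 + 31 + 30 + 31 + 31 + 30 + 31 + 30 + 31 + 31 + 29 + 31 + 12 = 651.

651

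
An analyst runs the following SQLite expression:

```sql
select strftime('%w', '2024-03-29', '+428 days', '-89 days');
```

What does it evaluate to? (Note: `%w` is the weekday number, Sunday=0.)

1

First apply '+428 days', '-89 days': 2024-03-29 → 2025-03-03.
2025-03-03 is a Monday; with Sunday=0 that is 1.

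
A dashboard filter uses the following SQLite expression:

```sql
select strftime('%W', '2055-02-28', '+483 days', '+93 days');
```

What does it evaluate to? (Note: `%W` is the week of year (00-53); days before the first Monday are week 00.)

39

First apply '+483 days', '+93 days': 2055-02-28 → 2056-09-26.
2056-09-26 is a Tuesday. SQLite's %W counts Mondays since the year started; the result is 39.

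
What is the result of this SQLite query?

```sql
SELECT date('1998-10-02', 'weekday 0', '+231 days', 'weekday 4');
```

`weekday 0` advances to the next Sunday; 1998-10-02 is a Friday, so it moves forward to 1998-10-04.
Applying '+231 days' to 1998-10-04: counting 231 days forward gives 1999-05-23.
`weekday 4` advances to the next Thursday; 1999-05-23 is a Sunday, so it moves forward to 1999-05-27.

1999-05-27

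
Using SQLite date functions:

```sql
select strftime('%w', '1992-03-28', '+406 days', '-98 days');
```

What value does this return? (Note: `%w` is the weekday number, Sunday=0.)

6

First apply '+406 days', '-98 days': 1992-03-28 → 1993-01-30.
1993-01-30 is a Saturday; with Sunday=0 that is 6.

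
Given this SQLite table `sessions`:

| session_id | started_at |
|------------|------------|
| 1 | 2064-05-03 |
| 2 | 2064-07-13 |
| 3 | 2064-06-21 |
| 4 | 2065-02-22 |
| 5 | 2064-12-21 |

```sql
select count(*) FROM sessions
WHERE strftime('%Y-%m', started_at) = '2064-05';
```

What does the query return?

1

Rows with year-month 2064-05: 2064-05-03 → 1.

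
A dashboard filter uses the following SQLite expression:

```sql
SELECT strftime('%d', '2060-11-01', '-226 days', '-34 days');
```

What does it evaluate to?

15

First apply '-226 days', '-34 days': 2060-11-01 → 2060-02-15.
`%d` extracts the 2-digit day of month: 15.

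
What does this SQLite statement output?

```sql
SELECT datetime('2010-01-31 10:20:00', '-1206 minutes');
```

1206 minutes = 20h 6m; -1206 minutes from 2010-01-31 10:20:00 is 2010-01-30 14:14:00 (crosses midnight).

2010-01-30 14:14:00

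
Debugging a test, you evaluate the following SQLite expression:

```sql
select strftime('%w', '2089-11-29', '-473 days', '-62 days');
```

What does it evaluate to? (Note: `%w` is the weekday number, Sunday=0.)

6

First apply '-473 days', '-62 days': 2089-11-29 → 2088-06-12.
2088-06-12 is a Saturday; with Sunday=0 that is 6.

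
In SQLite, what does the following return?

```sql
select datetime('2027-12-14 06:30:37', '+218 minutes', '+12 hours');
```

2027-12-14 22:08:37

218 minutes = 3h 38m; +218 minutes from 2027-12-14 06:30:37 is 2027-12-14 10:08:37.
+12 hours from 2027-12-14 10:08:37 is 2027-12-14 22:08:37.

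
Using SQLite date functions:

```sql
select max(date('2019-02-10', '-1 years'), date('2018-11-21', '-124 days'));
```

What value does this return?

date('2019-02-10', '-1 years') → 2018-02-10.
date('2018-11-21', '-124 days') → 2018-07-20.
Later of the two is 2018-07-20.

2018-07-20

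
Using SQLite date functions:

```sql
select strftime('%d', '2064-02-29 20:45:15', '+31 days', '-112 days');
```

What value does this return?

10

First apply '+31 days', '-112 days': 2064-02-29 20:45:15 → 2063-12-10 20:45:15.
`%d` extracts the 2-digit day of month: 10.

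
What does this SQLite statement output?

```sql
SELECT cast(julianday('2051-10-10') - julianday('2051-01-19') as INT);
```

264

12 days remain in January 2051 after the 19th (31 − 19).
Full months from February 2051 through September 2051 contribute their day counts.
Then 10 days into October 2051.
Total: 12 + 28 + 31 + 30 + 31 + 30 + 31 + 31 + 30 + 10 = 264.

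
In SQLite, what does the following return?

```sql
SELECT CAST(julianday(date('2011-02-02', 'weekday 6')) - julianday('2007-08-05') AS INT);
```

`weekday 6` advances to the next Saturday; 2011-02-02 is a Wednesday, so it moves forward to 2011-02-05.
26 days remain in August 2007 after the 5th (31 − 5).
Full months from September 2007 through January 2011 contribute their day counts.
Then 5 days into February 2011.
Total: 26 + 30 + 31 + 30 + 31 + 31 + 29 + 31 + 30 + 31 + 30 + 31 + 31 + 30 + 31 + 30 + 31 + 31 + 28 + 31 + 30 + 31 + 30 + 31 + 31 + 30 + 31 + 30 + 31 + 31 + 28 + 31 + 30 + 31 + 30 + 31 + 31 + 30 + 31 + 30 + 31 + 31 + 5 = 1280.

1280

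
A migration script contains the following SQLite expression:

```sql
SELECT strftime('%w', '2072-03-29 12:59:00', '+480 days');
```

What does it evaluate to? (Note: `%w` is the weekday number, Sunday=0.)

6

First apply '+480 days': 2072-03-29 12:59:00 → 2073-07-22 12:59:00.
2073-07-22 is a Saturday; with Sunday=0 that is 6.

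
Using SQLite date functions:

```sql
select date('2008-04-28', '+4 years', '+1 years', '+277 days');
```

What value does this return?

Adding +4 years to 2008-04-28 gives 2012-04-28.
Adding +1 year to 2012-04-28 gives 2013-04-28.
Applying '+277 days' to 2013-04-28: counting 277 days forward gives 2014-01-30.

2014-01-30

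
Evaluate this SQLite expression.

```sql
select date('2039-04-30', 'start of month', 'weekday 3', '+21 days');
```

`start of month` rewinds 2039-04-30 to 2039-04-01.
`weekday 3` advances to the next Wednesday; 2039-04-01 is a Friday, so it moves forward to 2039-04-06.
Advancing 21 more days within April lands on 2039-04-27.

2039-04-27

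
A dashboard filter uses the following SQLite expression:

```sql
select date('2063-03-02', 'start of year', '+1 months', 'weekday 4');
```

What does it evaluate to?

2063-02-01

`start of year` rewinds 2063-03-02 to 2063-01-01.
Adding +1 month to 2063-01-01 gives 2063-02-01.
`weekday 4` advances to the next Thursday; 2063-02-01 is already a Thursday, so it stays at 2063-02-01.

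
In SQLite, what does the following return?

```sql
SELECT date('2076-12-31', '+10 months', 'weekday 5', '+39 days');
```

Adding +10 months to 2076-12-31 gives 2077-10-31.
`weekday 5` advances to the next Friday; 2077-10-31 is a Sunday, so it moves forward to 2077-11-05.
November 2077 has 30 days; 25 remain after the 5th, so 26 days reach 2077-12-01.
Advancing 13 more days within December lands on 2077-12-14.

2077-12-14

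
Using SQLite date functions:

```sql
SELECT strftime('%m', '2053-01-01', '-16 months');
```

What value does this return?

First apply '-16 months': 2053-01-01 → 2051-09-01.
`%m` extracts the 2-digit month (01-12): 09.

09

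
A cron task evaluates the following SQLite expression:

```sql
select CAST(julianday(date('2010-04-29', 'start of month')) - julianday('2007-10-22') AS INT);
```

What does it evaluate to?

892

`start of month` rewinds 2010-04-29 to 2010-04-01.
9 days remain in October 2007 after the 22nd (31 − 22).
Full months from November 2007 through March 2010 contribute their day counts.
Then 1 day into April 2010.
Total: 9 + 30 + 31 + 31 + 29 + 31 + 30 + 31 + 30 + 31 + 31 + 30 + 31 + 30 + 31 + 31 + 28 + 31 + 30 + 31 + 30 + 31 + 31 + 30 + 31 + 30 + 31 + 31 + 28 + 31 + 1 = 892.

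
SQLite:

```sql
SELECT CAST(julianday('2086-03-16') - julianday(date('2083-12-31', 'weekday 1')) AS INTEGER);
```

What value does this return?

`weekday 1` advances to the next Monday; 2083-12-31 is a Friday, so it moves forward to 2084-01-03.
28 days remain in January 2084 after the 3rd (31 − 3).
Full months from February 2084 through February 2086 contribute their day counts.
Then 16 days into March 2086.
Total: 28 + 29 + 31 + 30 + 31 + 30 + 31 + 31 + 30 + 31 + 30 + 31 + 31 + 28 + 31 + 30 + 31 + 30 + 31 + 31 + 30 + 31 + 30 + 31 + 31 + 28 + 16 = 803.

803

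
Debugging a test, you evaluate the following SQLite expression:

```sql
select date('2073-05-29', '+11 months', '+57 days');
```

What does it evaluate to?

Adding +11 months to 2073-05-29 gives 2074-04-29.
Applying '+57 days' to 2074-04-29: counting 57 days forward gives 2074-06-25.

2074-06-25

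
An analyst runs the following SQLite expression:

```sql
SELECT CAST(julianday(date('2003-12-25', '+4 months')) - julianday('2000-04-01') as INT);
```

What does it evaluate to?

Adding +4 months to 2003-12-25 gives 2004-04-25.
29 days remain in April 2000 after the 1st (30 − 1).
Full months from May 2000 through March 2004 contribute their day counts.
Then 25 days into April 2004.
Total: 29 + 31 + 30 + 31 + 31 + 30 + 31 + 30 + 31 + 31 + 28 + 31 + 30 + 31 + 30 + 31 + 31 + 30 + 31 + 30 + 31 + 31 + 28 + 31 + 30 + 31 + 30 + 31 + 31 + 30 + 31 + 30 + 31 + 31 + 28 + 31 + 30 + 31 + 30 + 31 + 31 + 30 + 31 + 30 + 31 + 31 + 29 + 31 + 25 = 1485.

1485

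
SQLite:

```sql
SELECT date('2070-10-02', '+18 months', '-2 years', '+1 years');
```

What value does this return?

2071-04-02

Adding +18 months to 2070-10-02 gives 2072-04-02.
Adding -2 years to 2072-04-02 gives 2070-04-02.
Adding +1 year to 2070-04-02 gives 2071-04-02.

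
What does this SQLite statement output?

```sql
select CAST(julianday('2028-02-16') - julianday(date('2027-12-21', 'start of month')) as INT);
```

77

`start of month` rewinds 2027-12-21 to 2027-12-01.
30 days remain in December 2027 after the 1st (31 − 1).
January 2028: 31 days.
Then 16 days into February 2028.
Total: 30 + 31 + 16 = 77.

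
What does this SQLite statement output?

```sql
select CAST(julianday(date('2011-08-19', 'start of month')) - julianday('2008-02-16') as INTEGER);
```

1262

`start of month` rewinds 2011-08-19 to 2011-08-01.
13 days remain in February 2008 after the 16th (29 − 16).
Full months from March 2008 through July 2011 contribute their day counts.
Then 1 day into August 2011.
Total: 13 + 31 + 30 + 31 + 30 + 31 + 31 + 30 + 31 + 30 + 31 + 31 + 28 + 31 + 30 + 31 + 30 + 31 + 31 + 30 + 31 + 30 + 31 + 31 + 28 + 31 + 30 + 31 + 30 + 31 + 31 + 30 + 31 + 30 + 31 + 31 + 28 + 31 + 30 + 31 + 30 + 31 + 1 = 1262.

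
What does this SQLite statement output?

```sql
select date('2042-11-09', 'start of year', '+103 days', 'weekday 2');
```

2042-04-15

`start of year` rewinds 2042-11-09 to 2042-01-01.
Applying '+103 days' to 2042-01-01: counting 103 days forward gives 2042-04-14.
`weekday 2` advances to the next Tuesday; 2042-04-14 is a Monday, so it moves forward to 2042-04-15.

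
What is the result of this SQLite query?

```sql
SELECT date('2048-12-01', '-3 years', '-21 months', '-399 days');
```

2043-01-27

Adding -3 years to 2048-12-01 gives 2045-12-01.
Adding -21 months to 2045-12-01 gives 2044-03-01.
Applying '-399 days' to 2044-03-01: counting 399 days back gives 2043-01-27.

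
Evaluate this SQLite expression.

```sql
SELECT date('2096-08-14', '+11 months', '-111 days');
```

2097-03-25

Adding +11 months to 2096-08-14 gives 2097-07-14.
Applying '-111 days' to 2097-07-14: counting 111 days back gives 2097-03-25.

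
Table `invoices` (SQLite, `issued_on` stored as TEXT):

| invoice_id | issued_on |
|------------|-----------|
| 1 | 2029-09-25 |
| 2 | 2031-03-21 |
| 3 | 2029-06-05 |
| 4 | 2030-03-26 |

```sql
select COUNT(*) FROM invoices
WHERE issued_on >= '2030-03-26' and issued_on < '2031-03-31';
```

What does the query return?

2

Rows in [2030-03-26, 2031-03-31): 2031-03-21, 2030-03-26 → 2 rows.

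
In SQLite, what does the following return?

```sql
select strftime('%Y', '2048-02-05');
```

2048

`%Y` extracts the 4-digit year: 2048.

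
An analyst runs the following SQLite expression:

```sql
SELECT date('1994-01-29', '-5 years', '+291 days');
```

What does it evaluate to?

1989-11-16

Adding -5 years to 1994-01-29 gives 1989-01-29.
Applying '+291 days' to 1989-01-29: counting 291 days forward gives 1989-11-16.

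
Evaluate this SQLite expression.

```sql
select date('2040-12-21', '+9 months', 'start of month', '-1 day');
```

Adding +9 months to 2040-12-21 gives 2041-09-21.
`start of month` rewinds 2041-09-21 to 2041-09-01.
Going back 1 day from 2041-09-01 reaches 2041-08-31 (last day of August, 31 days).

2041-08-31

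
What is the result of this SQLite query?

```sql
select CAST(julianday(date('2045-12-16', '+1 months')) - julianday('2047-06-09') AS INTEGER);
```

-509

Adding +1 month to 2045-12-16 gives 2046-01-16.
15 days remain in January 2046 after the 16th (31 − 16).
Full months from February 2046 through May 2047 contribute their day counts.
Then 9 days into June 2047.
Total: 15 + 28 + 31 + 30 + 31 + 30 + 31 + 31 + 30 + 31 + 30 + 31 + 31 + 28 + 31 + 30 + 31 + 9 = 509.
The subtraction is earlier − later, so the result is −509 → -509.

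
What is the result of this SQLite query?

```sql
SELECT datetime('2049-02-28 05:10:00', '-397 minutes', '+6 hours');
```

2049-02-28 04:33:00

397 minutes = 6h 37m; -397 minutes from 2049-02-28 05:10:00 is 2049-02-27 22:33:00 (crosses midnight).
+6 hours from 2049-02-27 22:33:00 is 2049-02-28 04:33:00 (crosses midnight).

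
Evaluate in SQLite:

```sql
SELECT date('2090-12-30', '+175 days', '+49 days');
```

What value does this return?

Applying '+175 days' to 2090-12-30: counting 175 days forward gives 2091-06-23.
Applying '+49 days' to 2091-06-23: counting 49 days forward gives 2091-08-11.

2091-08-11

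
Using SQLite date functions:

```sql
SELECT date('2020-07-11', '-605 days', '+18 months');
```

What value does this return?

Applying '-605 days' to 2020-07-11: counting 605 days back gives 2018-11-14.
Adding +18 months to 2018-11-14 gives 2020-05-14.

2020-05-14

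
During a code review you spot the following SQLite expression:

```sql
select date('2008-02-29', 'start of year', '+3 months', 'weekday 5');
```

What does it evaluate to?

2008-04-04

`start of year` rewinds 2008-02-29 to 2008-01-01.
Adding +3 months to 2008-01-01 gives 2008-04-01.
`weekday 5` advances to the next Friday; 2008-04-01 is a Tuesday, so it moves forward to 2008-04-04.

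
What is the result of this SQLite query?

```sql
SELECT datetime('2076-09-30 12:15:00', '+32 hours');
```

+32 hours from 2076-09-30 12:15:00 is 2076-10-01 20:15:00 (crosses midnight).

2076-10-01 20:15:00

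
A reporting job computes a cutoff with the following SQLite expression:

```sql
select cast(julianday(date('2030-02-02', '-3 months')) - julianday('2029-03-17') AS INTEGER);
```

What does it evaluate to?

230

Adding -3 months to 2030-02-02 gives 2029-11-02.
14 days remain in March 2029 after the 17th (31 − 17).
Full months from April 2029 through October 2029 contribute their day counts.
Then 2 days into November 2029.
Total: 14 + 30 + 31 + 30 + 31 + 31 + 30 + 31 + 2 = 230.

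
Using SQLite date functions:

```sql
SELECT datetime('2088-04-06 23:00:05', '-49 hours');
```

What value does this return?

-49 hours from 2088-04-06 23:00:05 is 2088-04-04 22:00:05 (crosses midnight).

2088-04-04 22:00:05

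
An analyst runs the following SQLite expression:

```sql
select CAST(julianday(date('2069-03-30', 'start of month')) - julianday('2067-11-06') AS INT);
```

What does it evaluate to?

`start of month` rewinds 2069-03-30 to 2069-03-01.
24 days remain in November 2067 after the 6th (30 − 6).
Full months from December 2067 through February 2069 contribute their day counts.
Then 1 day into March 2069.
Total: 24 + 31 + 31 + 29 + 31 + 30 + 31 + 30 + 31 + 31 + 30 + 31 + 30 + 31 + 31 + 28 + 1 = 481.

481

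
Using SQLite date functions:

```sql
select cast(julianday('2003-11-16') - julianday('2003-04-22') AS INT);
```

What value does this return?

208

8 days remain in April 2003 after the 22nd (30 − 22).
Full months from May 2003 through October 2003 contribute their day counts.
Then 16 days into November 2003.
Total: 8 + 31 + 30 + 31 + 31 + 30 + 31 + 16 = 208.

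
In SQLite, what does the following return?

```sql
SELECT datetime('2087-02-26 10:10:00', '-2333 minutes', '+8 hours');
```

2333 minutes = 38h 53m; -2333 minutes from 2087-02-26 10:10:00 is 2087-02-24 19:17:00 (crosses midnight).
+8 hours from 2087-02-24 19:17:00 is 2087-02-25 03:17:00 (crosses midnight).

2087-02-25 03:17:00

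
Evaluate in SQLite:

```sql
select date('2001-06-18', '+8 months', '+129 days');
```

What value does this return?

Adding +8 months to 2001-06-18 gives 2002-02-18.
Applying '+129 days' to 2002-02-18: counting 129 days forward gives 2002-06-27.

2002-06-27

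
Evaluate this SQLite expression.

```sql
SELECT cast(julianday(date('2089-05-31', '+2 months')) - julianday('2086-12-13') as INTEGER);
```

Adding +2 months to 2089-05-31 gives 2089-07-31.
18 days remain in December 2086 after the 13th (31 − 13).
Full months from January 2087 through June 2089 contribute their day counts.
Then 31 days into July 2089.
Total: 18 + 31 + 28 + 31 + 30 + 31 + 30 + 31 + 31 + 30 + 31 + 30 + 31 + 31 + 29 + 31 + 30 + 31 + 30 + 31 + 31 + 30 + 31 + 30 + 31 + 31 + 28 + 31 + 30 + 31 + 30 + 31 = 961.

961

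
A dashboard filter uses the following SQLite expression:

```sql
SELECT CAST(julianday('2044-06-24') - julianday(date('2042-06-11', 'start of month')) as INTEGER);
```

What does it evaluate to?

754

`start of month` rewinds 2042-06-11 to 2042-06-01.
29 days remain in June 2042 after the 1st (30 − 1).
Full months from July 2042 through May 2044 contribute their day counts.
Then 24 days into June 2044.
Total: 29 + 31 + 31 + 30 + 31 + 30 + 31 + 31 + 28 + 31 + 30 + 31 + 30 + 31 + 31 + 30 + 31 + 30 + 31 + 31 + 29 + 31 + 30 + 31 + 24 = 754.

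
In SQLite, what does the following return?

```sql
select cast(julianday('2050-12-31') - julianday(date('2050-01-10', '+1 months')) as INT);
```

324

Adding +1 month to 2050-01-10 gives 2050-02-10.
18 days remain in February 2050 after the 10th (28 − 10).
Full months from March 2050 through November 2050 contribute their day counts.
Then 31 days into December 2050.
Total: 18 + 31 + 30 + 31 + 30 + 31 + 31 + 30 + 31 + 30 + 31 = 324.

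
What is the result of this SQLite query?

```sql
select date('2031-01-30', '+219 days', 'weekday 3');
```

Applying '+219 days' to 2031-01-30: counting 219 days forward gives 2031-09-06.
`weekday 3` advances to the next Wednesday; 2031-09-06 is a Saturday, so it moves forward to 2031-09-10.

2031-09-10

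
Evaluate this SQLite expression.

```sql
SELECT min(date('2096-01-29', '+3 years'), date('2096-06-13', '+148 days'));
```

2096-11-08

date('2096-01-29', '+3 years') → 2099-01-29.
date('2096-06-13', '+148 days') → 2096-11-08.
Earlier of the two is 2096-11-08.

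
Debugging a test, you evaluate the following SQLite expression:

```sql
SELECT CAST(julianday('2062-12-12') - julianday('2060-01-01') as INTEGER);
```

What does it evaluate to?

1076

30 days remain in January 2060 after the 1st (31 − 1).
Full months from February 2060 through November 2062 contribute their day counts.
Then 12 days into December 2062.
Total: 30 + 29 + 31 + 30 + 31 + 30 + 31 + 31 + 30 + 31 + 30 + 31 + 31 + 28 + 31 + 30 + 31 + 30 + 31 + 31 + 30 + 31 + 30 + 31 + 31 + 28 + 31 + 30 + 31 + 30 + 31 + 31 + 30 + 31 + 30 + 12 = 1076.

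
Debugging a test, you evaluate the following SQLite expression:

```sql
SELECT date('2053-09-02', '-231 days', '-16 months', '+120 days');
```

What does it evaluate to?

Applying '-231 days' to 2053-09-02: counting 231 days back gives 2053-01-14.
Adding -16 months to 2053-01-14 gives 2051-09-14.
Applying '+120 days' to 2051-09-14: counting 120 days forward gives 2052-01-12.

2052-01-12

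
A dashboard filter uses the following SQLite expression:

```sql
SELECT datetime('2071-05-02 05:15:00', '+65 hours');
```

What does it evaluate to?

+65 hours from 2071-05-02 05:15:00 is 2071-05-04 22:15:00 (crosses midnight).

2071-05-04 22:15:00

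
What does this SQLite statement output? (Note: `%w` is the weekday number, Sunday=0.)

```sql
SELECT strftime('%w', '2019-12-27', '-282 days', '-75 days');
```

First apply '-282 days', '-75 days': 2019-12-27 → 2019-01-04.
2019-01-04 is a Friday; with Sunday=0 that is 5.

5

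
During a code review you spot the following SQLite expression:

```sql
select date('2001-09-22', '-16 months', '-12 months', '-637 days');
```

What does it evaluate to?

Adding -16 months to 2001-09-22 gives 2000-05-22.
Adding -12 months to 2000-05-22 gives 1999-05-22.
Applying '-637 days' to 1999-05-22: counting 637 days back gives 1997-08-23.

1997-08-23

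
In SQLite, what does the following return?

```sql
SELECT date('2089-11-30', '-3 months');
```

2089-08-30

Adding -3 months to 2089-11-30 gives 2089-08-30.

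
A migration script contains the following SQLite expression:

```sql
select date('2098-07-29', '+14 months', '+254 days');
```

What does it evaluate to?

Adding +14 months to 2098-07-29 gives 2099-09-29.
Applying '+254 days' to 2099-09-29: counting 254 days forward gives 2100-06-10.

2100-06-10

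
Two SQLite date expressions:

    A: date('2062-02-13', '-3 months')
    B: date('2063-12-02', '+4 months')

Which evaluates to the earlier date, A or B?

A = 2061-11-13.
B = 2064-04-02.
A is earlier.

A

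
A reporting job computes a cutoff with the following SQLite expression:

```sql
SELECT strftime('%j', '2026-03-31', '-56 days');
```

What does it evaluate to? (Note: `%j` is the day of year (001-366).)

034

First apply '-56 days': 2026-03-31 → 2026-02-03.
Day-of-year for 2026-02-03: days since 2026-01-01 inclusive = 34, zero-padded to 034.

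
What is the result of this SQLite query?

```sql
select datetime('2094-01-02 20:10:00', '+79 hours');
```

+79 hours from 2094-01-02 20:10:00 is 2094-01-06 03:10:00 (crosses midnight).

2094-01-06 03:10:00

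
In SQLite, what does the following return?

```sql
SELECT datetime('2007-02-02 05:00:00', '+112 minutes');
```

2007-02-02 06:52:00

112 minutes = 1h 52m; +112 minutes from 2007-02-02 05:00:00 is 2007-02-02 06:52:00.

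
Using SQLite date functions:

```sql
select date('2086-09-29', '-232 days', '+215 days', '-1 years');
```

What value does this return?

Applying '-232 days' to 2086-09-29: counting 232 days back gives 2086-02-09.
Applying '+215 days' to 2086-02-09: counting 215 days forward gives 2086-09-12.
Adding -1 year to 2086-09-12 gives 2085-09-12.

2085-09-12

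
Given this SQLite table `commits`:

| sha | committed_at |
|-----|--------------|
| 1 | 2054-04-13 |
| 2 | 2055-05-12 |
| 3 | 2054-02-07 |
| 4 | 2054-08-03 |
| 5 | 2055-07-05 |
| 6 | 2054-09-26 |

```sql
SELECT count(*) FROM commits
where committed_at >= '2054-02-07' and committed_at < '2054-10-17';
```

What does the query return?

4

Rows in [2054-02-07, 2054-10-17): 2054-04-13, 2054-02-07, 2054-08-03, 2054-09-26 → 4 rows.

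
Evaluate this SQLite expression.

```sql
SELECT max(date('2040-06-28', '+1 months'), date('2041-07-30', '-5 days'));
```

date('2040-06-28', '+1 months') → 2040-07-28.
date('2041-07-30', '-5 days') → 2041-07-25.
Later of the two is 2041-07-25.

2041-07-25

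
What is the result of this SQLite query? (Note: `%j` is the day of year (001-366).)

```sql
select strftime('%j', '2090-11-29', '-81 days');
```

First apply '-81 days': 2090-11-29 → 2090-09-09.
Day-of-year for 2090-09-09: days since 2090-01-01 inclusive = 252, zero-padded to 252.

252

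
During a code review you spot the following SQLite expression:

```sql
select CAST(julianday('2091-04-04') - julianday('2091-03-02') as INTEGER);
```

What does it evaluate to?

33

29 days remain in March 2091 after the 2nd (31 − 2).
Then 4 days into April 2091.
Total: 29 + 4 = 33.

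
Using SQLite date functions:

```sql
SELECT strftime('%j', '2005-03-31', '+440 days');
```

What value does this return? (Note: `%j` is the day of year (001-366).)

165

First apply '+440 days': 2005-03-31 → 2006-06-14.
Day-of-year for 2006-06-14: days since 2006-01-01 inclusive = 165, zero-padded to 165.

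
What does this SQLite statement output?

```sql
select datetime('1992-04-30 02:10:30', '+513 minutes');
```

513 minutes = 8h 33m; +513 minutes from 1992-04-30 02:10:30 is 1992-04-30 10:43:30.

1992-04-30 10:43:30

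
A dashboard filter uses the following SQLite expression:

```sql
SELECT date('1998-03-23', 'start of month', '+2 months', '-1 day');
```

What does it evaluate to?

`start of month` rewinds 1998-03-23 to 1998-03-01.
Adding +2 months to 1998-03-01 gives 1998-05-01.
Going back 1 day from 1998-05-01 reaches 1998-04-30 (last day of April, 30 days).

1998-04-30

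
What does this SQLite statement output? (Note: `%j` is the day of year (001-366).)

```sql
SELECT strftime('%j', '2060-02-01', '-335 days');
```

First apply '-335 days': 2060-02-01 → 2059-03-03.
Day-of-year for 2059-03-03: days since 2059-01-01 inclusive = 62, zero-padded to 062.

062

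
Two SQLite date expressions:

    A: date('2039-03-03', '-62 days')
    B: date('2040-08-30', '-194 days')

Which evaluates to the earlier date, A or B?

A

A = 2038-12-31.
B = 2040-02-18.
A is earlier.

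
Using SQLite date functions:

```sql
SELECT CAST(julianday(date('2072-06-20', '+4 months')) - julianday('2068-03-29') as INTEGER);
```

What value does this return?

1666

Adding +4 months to 2072-06-20 gives 2072-10-20.
2 days remain in March 2068 after the 29th (31 − 29).
Full months from April 2068 through September 2072 contribute their day counts.
Then 20 days into October 2072.
Total: 2 + 30 + 31 + 30 + 31 + 31 + 30 + 31 + 30 + 31 + 31 + 28 + 31 + 30 + 31 + 30 + 31 + 31 + 30 + 31 + 30 + 31 + 31 + 28 + 31 + 30 + 31 + 30 + 31 + 31 + 30 + 31 + 30 + 31 + 31 + 28 + 31 + 30 + 31 + 30 + 31 + 31 + 30 + 31 + 30 + 31 + 31 + 29 + 31 + 30 + 31 + 30 + 31 + 31 + 30 + 20 = 1666.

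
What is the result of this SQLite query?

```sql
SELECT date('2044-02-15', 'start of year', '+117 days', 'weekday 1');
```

2044-05-02

`start of year` rewinds 2044-02-15 to 2044-01-01.
Applying '+117 days' to 2044-01-01: counting 117 days forward gives 2044-04-27.
`weekday 1` advances to the next Monday; 2044-04-27 is a Wednesday, so it moves forward to 2044-05-02.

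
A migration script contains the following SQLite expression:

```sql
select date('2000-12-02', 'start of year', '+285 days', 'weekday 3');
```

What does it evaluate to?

`start of year` rewinds 2000-12-02 to 2000-01-01.
Applying '+285 days' to 2000-01-01: counting 285 days forward gives 2000-10-12.
`weekday 3` advances to the next Wednesday; 2000-10-12 is a Thursday, so it moves forward to 2000-10-18.

2000-10-18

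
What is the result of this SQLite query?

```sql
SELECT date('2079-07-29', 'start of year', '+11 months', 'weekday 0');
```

2079-12-03

`start of year` rewinds 2079-07-29 to 2079-01-01.
Adding +11 months to 2079-01-01 gives 2079-12-01.
`weekday 0` advances to the next Sunday; 2079-12-01 is a Friday, so it moves forward to 2079-12-03.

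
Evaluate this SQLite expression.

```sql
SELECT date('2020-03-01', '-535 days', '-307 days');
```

Applying '-535 days' to 2020-03-01: counting 535 days back gives 2018-09-13.
Applying '-307 days' to 2018-09-13: counting 307 days back gives 2017-11-10.

2017-11-10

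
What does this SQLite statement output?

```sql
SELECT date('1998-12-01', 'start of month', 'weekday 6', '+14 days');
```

`start of month` rewinds 1998-12-01 to 1998-12-01.
`weekday 6` advances to the next Saturday; 1998-12-01 is a Tuesday, so it moves forward to 1998-12-05.
Advancing 14 more days within December lands on 1998-12-19.

1998-12-19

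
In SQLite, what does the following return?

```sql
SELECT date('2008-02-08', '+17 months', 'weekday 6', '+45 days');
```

2009-08-25

Adding +17 months to 2008-02-08 gives 2009-07-08.
`weekday 6` advances to the next Saturday; 2009-07-08 is a Wednesday, so it moves forward to 2009-07-11.
Applying '+45 days' to 2009-07-11: counting 45 days forward gives 2009-08-25.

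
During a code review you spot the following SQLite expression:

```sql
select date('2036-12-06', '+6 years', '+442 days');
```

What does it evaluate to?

2044-02-21

Adding +6 years to 2036-12-06 gives 2042-12-06.
Applying '+442 days' to 2042-12-06: counting 442 days forward gives 2044-02-21.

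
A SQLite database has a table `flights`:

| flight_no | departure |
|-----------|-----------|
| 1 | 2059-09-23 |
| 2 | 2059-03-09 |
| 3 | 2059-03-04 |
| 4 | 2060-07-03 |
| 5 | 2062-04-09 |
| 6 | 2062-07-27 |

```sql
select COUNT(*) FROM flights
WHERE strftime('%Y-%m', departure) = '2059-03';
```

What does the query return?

2

Rows with year-month 2059-03: 2059-03-09, 2059-03-04 → 2.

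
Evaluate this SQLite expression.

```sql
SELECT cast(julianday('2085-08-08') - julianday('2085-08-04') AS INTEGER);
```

Both dates are in August 2085: 8 − 4 = 4.

4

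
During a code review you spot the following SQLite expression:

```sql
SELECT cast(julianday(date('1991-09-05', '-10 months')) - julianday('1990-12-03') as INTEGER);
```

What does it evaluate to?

-28

Adding -10 months to 1991-09-05 gives 1990-11-05.
25 days remain in November 1990 after the 5th (30 − 5).
Then 3 days into December 1990.
Total: 25 + 3 = 28.
The subtraction is earlier − later, so the result is −28 → -28.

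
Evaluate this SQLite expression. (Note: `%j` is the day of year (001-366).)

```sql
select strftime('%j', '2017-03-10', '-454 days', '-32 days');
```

First apply '-454 days', '-32 days': 2017-03-10 → 2015-11-10.
Day-of-year for 2015-11-10: days since 2015-01-01 inclusive = 314, zero-padded to 314.

314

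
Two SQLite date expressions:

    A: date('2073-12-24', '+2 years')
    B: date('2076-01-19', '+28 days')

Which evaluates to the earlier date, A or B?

A = 2075-12-24.
B = 2076-02-16.
A is earlier.

A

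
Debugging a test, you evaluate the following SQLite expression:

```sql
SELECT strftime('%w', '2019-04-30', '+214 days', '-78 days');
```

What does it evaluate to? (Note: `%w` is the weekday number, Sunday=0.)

First apply '+214 days', '-78 days': 2019-04-30 → 2019-09-13.
2019-09-13 is a Friday; with Sunday=0 that is 5.

5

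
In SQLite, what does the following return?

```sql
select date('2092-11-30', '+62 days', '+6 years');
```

Applying '+62 days' to 2092-11-30: counting 62 days forward gives 2093-01-31.
Adding +6 years to 2093-01-31 gives 2099-01-31.

2099-01-31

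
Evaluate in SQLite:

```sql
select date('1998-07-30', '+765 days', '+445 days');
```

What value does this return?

Applying '+765 days' to 1998-07-30: counting 765 days forward gives 2000-09-02.
Applying '+445 days' to 2000-09-02: counting 445 days forward gives 2001-11-21.

2001-11-21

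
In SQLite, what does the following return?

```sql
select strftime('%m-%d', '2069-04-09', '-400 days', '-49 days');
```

First apply '-400 days', '-49 days': 2069-04-09 → 2068-01-16.
`%m-%d` extracts the month-day: 01-16.

01-16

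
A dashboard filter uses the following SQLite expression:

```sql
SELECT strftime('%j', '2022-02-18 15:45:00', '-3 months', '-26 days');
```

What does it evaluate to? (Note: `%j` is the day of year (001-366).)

First apply '-3 months', '-26 days': 2022-02-18 15:45:00 → 2021-10-23 15:45:00.
Day-of-year for 2021-10-23: days since 2021-01-01 inclusive = 296, zero-padded to 296.

296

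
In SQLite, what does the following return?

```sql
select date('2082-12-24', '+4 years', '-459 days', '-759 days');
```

2083-08-24

Adding +4 years to 2082-12-24 gives 2086-12-24.
Applying '-459 days' to 2086-12-24: counting 459 days back gives 2085-09-21.
Applying '-759 days' to 2085-09-21: counting 759 days back gives 2083-08-24.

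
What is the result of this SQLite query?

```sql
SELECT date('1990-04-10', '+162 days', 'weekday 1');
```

1990-09-24

Applying '+162 days' to 1990-04-10: counting 162 days forward gives 1990-09-19.
`weekday 1` advances to the next Monday; 1990-09-19 is a Wednesday, so it moves forward to 1990-09-24.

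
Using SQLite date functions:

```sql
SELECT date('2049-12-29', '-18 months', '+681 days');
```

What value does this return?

Adding -18 months to 2049-12-29 gives 2048-06-29.
Applying '+681 days' to 2048-06-29: counting 681 days forward gives 2050-05-11.

2050-05-11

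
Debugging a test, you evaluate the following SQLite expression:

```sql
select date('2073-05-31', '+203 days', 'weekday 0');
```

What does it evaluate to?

2073-12-24

Applying '+203 days' to 2073-05-31: counting 203 days forward gives 2073-12-20.
`weekday 0` advances to the next Sunday; 2073-12-20 is a Wednesday, so it moves forward to 2073-12-24.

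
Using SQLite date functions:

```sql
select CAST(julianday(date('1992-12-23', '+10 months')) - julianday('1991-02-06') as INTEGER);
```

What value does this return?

Adding +10 months to 1992-12-23 gives 1993-10-23.
22 days remain in February 1991 after the 6th (28 − 6).
Full months from March 1991 through September 1993 contribute their day counts.
Then 23 days into October 1993.
Total: 22 + 31 + 30 + 31 + 30 + 31 + 31 + 30 + 31 + 30 + 31 + 31 + 29 + 31 + 30 + 31 + 30 + 31 + 31 + 30 + 31 + 30 + 31 + 31 + 28 + 31 + 30 + 31 + 30 + 31 + 31 + 30 + 23 = 990.

990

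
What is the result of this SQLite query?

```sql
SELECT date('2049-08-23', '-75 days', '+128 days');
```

2049-10-15

Applying '-75 days' to 2049-08-23: counting 75 days back gives 2049-06-09.
Applying '+128 days' to 2049-06-09: counting 128 days forward gives 2049-10-15.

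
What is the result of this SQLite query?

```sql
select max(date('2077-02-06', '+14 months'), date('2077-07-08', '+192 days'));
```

date('2077-02-06', '+14 months') → 2078-04-06.
date('2077-07-08', '+192 days') → 2078-01-16.
Later of the two is 2078-04-06.

2078-04-06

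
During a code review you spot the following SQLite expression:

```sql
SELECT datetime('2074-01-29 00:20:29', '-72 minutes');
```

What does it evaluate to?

2074-01-28 23:08:29

72 minutes = 1h 12m; -72 minutes from 2074-01-29 00:20:29 is 2074-01-28 23:08:29 (crosses midnight).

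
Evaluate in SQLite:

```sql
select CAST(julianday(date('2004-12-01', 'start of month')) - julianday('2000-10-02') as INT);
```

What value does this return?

1521

`start of month` rewinds 2004-12-01 to 2004-12-01.
29 days remain in October 2000 after the 2nd (31 − 2).
Full months from November 2000 through November 2004 contribute their day counts.
Then 1 day into December 2004.
Total: 29 + 30 + 31 + 31 + 28 + 31 + 30 + 31 + 30 + 31 + 31 + 30 + 31 + 30 + 31 + 31 + 28 + 31 + 30 + 31 + 30 + 31 + 31 + 30 + 31 + 30 + 31 + 31 + 28 + 31 + 30 + 31 + 30 + 31 + 31 + 30 + 31 + 30 + 31 + 31 + 29 + 31 + 30 + 31 + 30 + 31 + 31 + 30 + 31 + 30 + 1 = 1521.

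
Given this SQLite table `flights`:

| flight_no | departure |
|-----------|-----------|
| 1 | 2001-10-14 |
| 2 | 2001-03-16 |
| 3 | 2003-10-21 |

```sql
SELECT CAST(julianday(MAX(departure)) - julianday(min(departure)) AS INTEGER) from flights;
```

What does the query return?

MIN = 2001-03-16, MAX = 2003-10-21.
15 days remain in March 2001 after the 16th (31 − 16).
Full months from April 2001 through September 2003 contribute their day counts.
Then 21 days into October 2003.
Total: 15 + 30 + 31 + 30 + 31 + 31 + 30 + 31 + 30 + 31 + 31 + 28 + 31 + 30 + 31 + 30 + 31 + 31 + 30 + 31 + 30 + 31 + 31 + 28 + 31 + 30 + 31 + 30 + 31 + 31 + 30 + 21 = 949.

949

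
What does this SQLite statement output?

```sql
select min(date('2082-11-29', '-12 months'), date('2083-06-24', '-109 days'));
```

date('2082-11-29', '-12 months') → 2081-11-29.
date('2083-06-24', '-109 days') → 2083-03-07.
Earlier of the two is 2081-11-29.

2081-11-29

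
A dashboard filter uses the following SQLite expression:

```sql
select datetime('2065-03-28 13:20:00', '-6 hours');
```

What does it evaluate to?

-6 hours from 2065-03-28 13:20:00 is 2065-03-28 07:20:00.

2065-03-28 07:20:00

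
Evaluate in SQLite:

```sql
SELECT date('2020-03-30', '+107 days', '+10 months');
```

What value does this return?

2021-05-15

Applying '+107 days' to 2020-03-30: counting 107 days forward gives 2020-07-15.
Adding +10 months to 2020-07-15 gives 2021-05-15.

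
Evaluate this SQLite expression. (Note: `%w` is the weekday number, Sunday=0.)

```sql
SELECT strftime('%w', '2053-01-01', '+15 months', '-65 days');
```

1

First apply '+15 months', '-65 days': 2053-01-01 → 2054-01-26.
2054-01-26 is a Monday; with Sunday=0 that is 1.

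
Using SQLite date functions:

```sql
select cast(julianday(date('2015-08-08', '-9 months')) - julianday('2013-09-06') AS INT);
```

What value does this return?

428

Adding -9 months to 2015-08-08 gives 2014-11-08.
24 days remain in September 2013 after the 6th (30 − 6).
Full months from October 2013 through October 2014 contribute their day counts.
Then 8 days into November 2014.
Total: 24 + 31 + 30 + 31 + 31 + 28 + 31 + 30 + 31 + 30 + 31 + 31 + 30 + 31 + 8 = 428.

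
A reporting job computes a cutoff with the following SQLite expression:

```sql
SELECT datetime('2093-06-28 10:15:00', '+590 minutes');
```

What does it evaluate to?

590 minutes = 9h 50m; +590 minutes from 2093-06-28 10:15:00 is 2093-06-28 20:05:00.

2093-06-28 20:05:00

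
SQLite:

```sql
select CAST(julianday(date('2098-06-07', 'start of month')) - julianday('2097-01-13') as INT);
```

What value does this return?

504

`start of month` rewinds 2098-06-07 to 2098-06-01.
18 days remain in January 2097 after the 13th (31 − 13).
Full months from February 2097 through May 2098 contribute their day counts.
Then 1 day into June 2098.
Total: 18 + 28 + 31 + 30 + 31 + 30 + 31 + 31 + 30 + 31 + 30 + 31 + 31 + 28 + 31 + 30 + 31 + 1 = 504.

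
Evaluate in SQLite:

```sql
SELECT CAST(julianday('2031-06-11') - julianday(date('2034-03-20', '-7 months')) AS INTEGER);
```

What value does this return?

Adding -7 months to 2034-03-20 gives 2033-08-20.
19 days remain in June 2031 after the 11th (30 − 11).
Full months from July 2031 through July 2033 contribute their day counts.
Then 20 days into August 2033.
Total: 19 + 31 + 31 + 30 + 31 + 30 + 31 + 31 + 29 + 31 + 30 + 31 + 30 + 31 + 31 + 30 + 31 + 30 + 31 + 31 + 28 + 31 + 30 + 31 + 30 + 31 + 20 = 801.
The subtraction is earlier − later, so the result is −801 → -801.

-801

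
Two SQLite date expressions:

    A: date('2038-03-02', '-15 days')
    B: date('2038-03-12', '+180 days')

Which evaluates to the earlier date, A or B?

A = 2038-02-15.
B = 2038-09-08.
A is earlier.

A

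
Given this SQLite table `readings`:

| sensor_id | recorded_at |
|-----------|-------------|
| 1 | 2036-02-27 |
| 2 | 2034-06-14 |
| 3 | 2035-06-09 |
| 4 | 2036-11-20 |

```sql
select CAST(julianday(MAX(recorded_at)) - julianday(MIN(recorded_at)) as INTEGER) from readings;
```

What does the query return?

MIN = 2034-06-14, MAX = 2036-11-20.
16 days remain in June 2034 after the 14th (30 − 14).
Full months from July 2034 through October 2036 contribute their day counts.
Then 20 days into November 2036.
Total: 16 + 31 + 31 + 30 + 31 + 30 + 31 + 31 + 28 + 31 + 30 + 31 + 30 + 31 + 31 + 30 + 31 + 30 + 31 + 31 + 29 + 31 + 30 + 31 + 30 + 31 + 31 + 30 + 31 + 20 = 890.

890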